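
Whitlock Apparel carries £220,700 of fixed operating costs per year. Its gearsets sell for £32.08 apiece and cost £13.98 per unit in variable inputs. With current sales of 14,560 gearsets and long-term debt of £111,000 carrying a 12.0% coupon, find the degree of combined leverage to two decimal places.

8.93

Total contribution margin = 14,560 × £18.10 = £263,536.00.
EBIT = £263,536.00 − £220,700 = £42,836.00. Interest = £13,320.00.
DOL = £263,536.00 ÷ £42,836.00 = 6.1522; DFL = £42,836.00 ÷ £29,516.00 = 1.4513.
DCL = DOL × DFL = 6.1522 × 1.4513 = 8.9287.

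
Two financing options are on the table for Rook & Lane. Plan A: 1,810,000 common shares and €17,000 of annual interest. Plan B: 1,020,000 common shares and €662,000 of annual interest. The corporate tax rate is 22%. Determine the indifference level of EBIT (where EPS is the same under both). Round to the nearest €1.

€1,494,785

Set EPS_A = EPS_B: (EBIT − €17,000)(1 − 0.22) ÷ 1,810,000 = (EBIT − €662,000)(1 − 0.22) ÷ 1,020,000.
The (1 − t) factor cancels: (EBIT − 17,000) × 1,020,000 = (EBIT − 662,000) × 1,810,000.
EBIT × (1,810,000 − 1,020,000) = 662,000 × 1,810,000 − 17,000 × 1,020,000 = 1,180,880,000,000, so EBIT = 1,180,880,000,000 ÷ 790,000 = 1,494,784.81.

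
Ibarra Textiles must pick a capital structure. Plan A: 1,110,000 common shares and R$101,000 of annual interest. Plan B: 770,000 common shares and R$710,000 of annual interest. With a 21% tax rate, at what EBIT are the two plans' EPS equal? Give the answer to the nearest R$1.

At indifference, (EBIT − 101,000)(1 − t)/1,110,000 = (EBIT − 710,000)(1 − t)/770,000.
Cancelling (1 − t) and cross-multiplying: 770,000·(EBIT − 101,000) = 1,110,000·(EBIT − 710,000).
EBIT × (1,110,000 − 770,000) = 710,000 × 1,110,000 − 101,000 × 770,000 = 710,330,000,000, so EBIT = 710,330,000,000 ÷ 340,000 = 2,089,205.88.

R$2,089,206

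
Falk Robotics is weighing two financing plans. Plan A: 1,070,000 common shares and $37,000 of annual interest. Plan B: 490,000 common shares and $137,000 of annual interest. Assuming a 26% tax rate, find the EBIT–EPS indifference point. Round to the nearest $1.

$221,483

At indifference, (EBIT − 37,000)(1 − t)/1,070,000 = (EBIT − 137,000)(1 − t)/490,000.
The (1 − t) factor cancels: (EBIT − 37,000) × 490,000 = (EBIT − 137,000) × 1,070,000.
EBIT × (1,070,000 − 490,000) = 137,000 × 1,070,000 − 37,000 × 490,000 = 128,460,000,000, so EBIT = 128,460,000,000 ÷ 580,000 = 221,482.76.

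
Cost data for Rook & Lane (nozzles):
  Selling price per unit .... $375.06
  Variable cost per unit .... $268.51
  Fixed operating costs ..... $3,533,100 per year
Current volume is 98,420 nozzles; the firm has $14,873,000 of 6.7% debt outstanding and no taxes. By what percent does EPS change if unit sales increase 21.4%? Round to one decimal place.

At 98,420 units, contribution = 98,420 × $106.55 = $10,486,651.00.
EBIT = $10,486,651.00 − $3,533,100 = $6,953,551.00.
Interest = $996,491.00, so EBIT − I = $5,957,060.00.
Degree of combined leverage = contribution ÷ (EBIT − I) = $10,486,651.00 ÷ $5,957,060.00 = 1.7604.
EPS therefore changes by 1.7604 × (+21.4%) = +37.7%.

+37.7%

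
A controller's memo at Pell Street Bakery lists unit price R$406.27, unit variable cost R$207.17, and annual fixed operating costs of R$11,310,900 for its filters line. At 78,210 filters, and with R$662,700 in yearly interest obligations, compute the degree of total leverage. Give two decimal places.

4.33

At 78,210 units, contribution = 78,210 × R$199.10 = R$15,571,611.00.
Operating income = contribution − fixed costs = R$15,571,611.00 − R$11,310,900 = R$4,260,711.00. Interest = R$662,700.00.
DOL = R$15,571,611.00 ÷ R$4,260,711.00 = 3.6547; DFL = R$4,260,711.00 ÷ R$3,598,011.00 = 1.1842.
Combined leverage = 3.6547 × 1.1842 = 4.3279.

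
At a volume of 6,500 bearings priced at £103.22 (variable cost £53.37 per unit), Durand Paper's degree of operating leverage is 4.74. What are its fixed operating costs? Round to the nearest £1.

At 6,500 units, contribution = 6,500 × £49.85 = £324,025.00.
Since DOL = CM ÷ EBIT, EBIT = £324,025.00 ÷ 4.74 = £68,359.70.
And FC = contribution − EBIT = £324,025.00 − £68,359.70 = £255,665.

£255,665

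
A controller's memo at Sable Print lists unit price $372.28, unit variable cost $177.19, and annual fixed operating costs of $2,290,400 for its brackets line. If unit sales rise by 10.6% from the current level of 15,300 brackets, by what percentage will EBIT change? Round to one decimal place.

+45.6%

At 15,300 units, contribution = 15,300 × $195.09 = $2,984,877.00.
Subtracting fixed costs: EBIT = $2,984,877.00 − $2,290,400 = $694,477.00.
So DOL = total CM / EBIT = $2,984,877.00 / $694,477.00 = 4.2980.
So EBIT moves 4.2980 × (+10.6%) = +45.6%.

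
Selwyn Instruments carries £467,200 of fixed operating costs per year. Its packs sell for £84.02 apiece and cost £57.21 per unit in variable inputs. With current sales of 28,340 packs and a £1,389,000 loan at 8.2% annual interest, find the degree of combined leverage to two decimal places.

4.25

At 28,340 units, contribution = 28,340 × £26.81 = £759,795.40.
EBIT = £759,795.40 − £467,200 = £292,595.40. Interest = £113,898.00, so EBIT − I = £178,697.40.
DCL = contribution ÷ (EBIT − I) = £759,795.40 ÷ £178,697.40 = 4.2519.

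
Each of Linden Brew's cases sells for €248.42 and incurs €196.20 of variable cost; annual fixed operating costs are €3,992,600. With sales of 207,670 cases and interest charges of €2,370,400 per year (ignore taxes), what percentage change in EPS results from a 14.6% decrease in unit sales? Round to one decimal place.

-35.3%

Total contribution margin = 207,670 × €52.22 = €10,844,527.40.
Subtracting fixed costs: EBIT = €10,844,527.40 − €3,992,600 = €6,851,927.40.
After interest of €2,370,400.00, pre-tax earnings = €4,481,527.40.
Degree of combined leverage = contribution ÷ (EBIT − I) = €10,844,527.40 ÷ €4,481,527.40 = 2.4198.
%ΔEPS = DCL × %ΔSales = 2.4198 × -14.6% = -35.3%.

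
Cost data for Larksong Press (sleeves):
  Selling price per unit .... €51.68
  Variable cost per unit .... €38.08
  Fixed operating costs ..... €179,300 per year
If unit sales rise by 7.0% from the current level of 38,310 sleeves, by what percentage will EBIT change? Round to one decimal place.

+10.7%

At 38,310 units, contribution = 38,310 × €13.60 = €521,016.00.
Subtracting fixed costs: EBIT = €521,016.00 − €179,300 = €341,716.00.
So DOL = total CM / EBIT = €521,016.00 / €341,716.00 = 1.5247.
Operating income changes by 1.5247 × +7.0% = +10.7%.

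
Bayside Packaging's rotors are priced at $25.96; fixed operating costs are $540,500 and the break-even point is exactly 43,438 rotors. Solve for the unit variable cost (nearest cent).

Contribution per unit must be FC / Q = $540,500 / 43,438 = $12.4430.
Hence VC = price − CM = $25.96 − $12.4430 = $13.52.

$13.52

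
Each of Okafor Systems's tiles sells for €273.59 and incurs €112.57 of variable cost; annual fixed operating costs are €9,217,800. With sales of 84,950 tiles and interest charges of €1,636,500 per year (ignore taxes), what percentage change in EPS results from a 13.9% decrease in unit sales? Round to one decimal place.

-67.3%

Total contribution margin = 84,950 × €161.02 = €13,678,649.00.
Subtracting fixed costs: EBIT = €13,678,649.00 − €9,217,800 = €4,460,849.00.
After interest of €1,636,500.00, pre-tax earnings = €2,824,349.00.
DCL = total CM / (EBIT − I) = €13,678,649.00 / €2,824,349.00 = 4.8431.
EPS therefore changes by 4.8431 × (-13.9%) = -67.3%.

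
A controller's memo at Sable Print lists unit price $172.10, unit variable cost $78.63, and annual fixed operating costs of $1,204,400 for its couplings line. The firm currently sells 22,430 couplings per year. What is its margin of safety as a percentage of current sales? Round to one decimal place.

42.6%

Contribution margin per unit = $172.10 − $78.63 = $93.47. Break-even units = $1,204,400 ÷ $93.47 = 12,885.42; break-even revenue = 12,885.42 × $172.10 = $2,217,580.40.
Actual sales revenue = 22,430 × $172.10 = $3,860,203.00.
Margin of safety = ($3,860,203.00 − $2,217,580.40) ÷ $3,860,203.00 = 42.6%.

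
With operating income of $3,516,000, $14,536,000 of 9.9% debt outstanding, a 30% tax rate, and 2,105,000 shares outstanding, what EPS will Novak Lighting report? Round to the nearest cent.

$0.69

Pre-tax income = $3,516,000 − $1,439,064.00 = $2,076,936.00.
After tax at 30%: net income = $2,076,936.00 × 0.70 = $1,453,855.20.
EPS = $1,453,855.20 ÷ 2,105,000 = $0.69.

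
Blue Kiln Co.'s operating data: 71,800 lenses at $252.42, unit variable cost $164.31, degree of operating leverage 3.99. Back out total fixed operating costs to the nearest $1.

At 71,800 units, contribution = 71,800 × $88.11 = $6,326,298.00.
Since DOL = CM ÷ EBIT, EBIT = $6,326,298.00 ÷ 3.99 = $1,585,538.35.
And FC = contribution − EBIT = $6,326,298.00 − $1,585,538.35 = $4,740,760.

$4,740,760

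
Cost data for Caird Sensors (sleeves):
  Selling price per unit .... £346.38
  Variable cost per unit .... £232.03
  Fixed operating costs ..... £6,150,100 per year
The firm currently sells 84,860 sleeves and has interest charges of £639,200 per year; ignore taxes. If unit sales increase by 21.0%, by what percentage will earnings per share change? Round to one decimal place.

+69.9%

At 84,860 units, contribution = 84,860 × £114.35 = £9,703,741.00.
EBIT = £9,703,741.00 − £6,150,100 = £3,553,641.00.
After interest of £639,200.00, pre-tax earnings = £2,914,441.00.
Degree of combined leverage = contribution ÷ (EBIT − I) = £9,703,741.00 ÷ £2,914,441.00 = 3.3295.
%ΔEPS = DCL × %ΔSales = 3.3295 × +21.0% = +69.9%.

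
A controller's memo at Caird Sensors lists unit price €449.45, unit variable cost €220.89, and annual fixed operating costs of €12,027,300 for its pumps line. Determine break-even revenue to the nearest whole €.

€23,650,989

CM per unit = €449.45 − €220.89 = €228.56; CM ratio = €228.56 / €449.45 = 0.5085.
Break-even revenue = fixed costs × price ÷ CM = €12,027,300 × €449.45 ÷ €228.56 = €23,650,989.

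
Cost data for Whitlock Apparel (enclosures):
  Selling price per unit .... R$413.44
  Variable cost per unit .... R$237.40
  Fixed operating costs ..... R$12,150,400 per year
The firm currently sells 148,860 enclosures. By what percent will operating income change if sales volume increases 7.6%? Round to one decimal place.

+14.2%

Total contribution margin = 148,860 × R$176.04 = R$26,205,314.40.
EBIT = R$26,205,314.40 − R$12,150,400 = R$14,054,914.40.
Degree of operating leverage = R$26,205,314.40 / R$14,054,914.40 = 1.8645.
So EBIT moves 1.8645 × (+7.6%) = +14.2%.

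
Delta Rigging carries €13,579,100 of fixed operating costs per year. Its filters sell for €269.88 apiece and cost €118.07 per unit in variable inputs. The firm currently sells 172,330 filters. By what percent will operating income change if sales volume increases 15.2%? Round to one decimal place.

Total contribution margin = 172,330 × €151.81 = €26,161,417.30.
EBIT = €26,161,417.30 − €13,579,100 = €12,582,317.30.
So DOL = total CM / EBIT = €26,161,417.30 / €12,582,317.30 = 2.0792.
%ΔEBIT = DOL × %ΔSales = 2.0792 × +15.2% = +31.6%.

+31.6%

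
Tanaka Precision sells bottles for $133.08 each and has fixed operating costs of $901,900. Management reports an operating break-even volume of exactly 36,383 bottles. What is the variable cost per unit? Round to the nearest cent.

$108.29

Contribution per unit must be FC / Q = $901,900 / 36,383 = $24.7890.
Variable cost per unit = $133.08 − $24.7890 = $108.29.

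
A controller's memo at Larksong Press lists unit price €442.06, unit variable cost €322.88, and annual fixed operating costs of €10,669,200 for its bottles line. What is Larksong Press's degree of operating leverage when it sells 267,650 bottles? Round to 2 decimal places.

1.50

Contribution at this volume is 267,650 × €119.18 = €31,898,527.00.
EBIT = €31,898,527.00 − €10,669,200 = €21,229,327.00.
DOL = contribution ÷ EBIT = €31,898,527.00 ÷ €21,229,327.00 = 1.5026.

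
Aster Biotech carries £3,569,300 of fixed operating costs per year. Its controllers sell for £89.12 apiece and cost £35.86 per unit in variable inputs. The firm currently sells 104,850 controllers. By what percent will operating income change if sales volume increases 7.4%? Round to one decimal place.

Contribution at this volume is 104,850 × £53.26 = £5,584,311.00.
EBIT = £5,584,311.00 − £3,569,300 = £2,015,011.00.
So DOL = total CM / EBIT = £5,584,311.00 / £2,015,011.00 = 2.7714.
Operating income changes by 2.7714 × +7.4% = +20.5%.

+20.5%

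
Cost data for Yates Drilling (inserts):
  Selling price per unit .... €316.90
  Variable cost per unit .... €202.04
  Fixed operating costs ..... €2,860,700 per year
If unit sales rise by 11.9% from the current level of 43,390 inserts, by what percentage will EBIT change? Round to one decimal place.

Total contribution margin = 43,390 × €114.86 = €4,983,775.40.
Subtracting fixed costs: EBIT = €4,983,775.40 − €2,860,700 = €2,123,075.40.
Degree of operating leverage = €4,983,775.40 / €2,123,075.40 = 2.3474.
So EBIT moves 2.3474 × (+11.9%) = +27.9%.

+27.9%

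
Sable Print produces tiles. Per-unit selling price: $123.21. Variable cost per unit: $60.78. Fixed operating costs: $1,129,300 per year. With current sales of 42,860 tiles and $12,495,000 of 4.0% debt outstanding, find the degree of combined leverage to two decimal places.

Contribution at this volume is 42,860 × $62.43 = $2,675,749.80.
EBIT = $2,675,749.80 − $1,129,300 = $1,546,449.80. Interest = $499,800.00, so EBIT − I = $1,046,649.80.
Degree of total leverage = total CM / (EBIT − interest) = $2,675,749.80 / $1,046,649.80 = 2.5565.

2.56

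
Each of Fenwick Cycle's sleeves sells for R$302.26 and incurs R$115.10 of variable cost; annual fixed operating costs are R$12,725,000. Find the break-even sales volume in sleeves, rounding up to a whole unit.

Contribution margin per unit = R$302.26 − R$115.10 = R$187.16.
Units to break even: R$12,725,000 ÷ R$187.16 = 67,989.96, rounded up to 67,990.

67,990 sleeves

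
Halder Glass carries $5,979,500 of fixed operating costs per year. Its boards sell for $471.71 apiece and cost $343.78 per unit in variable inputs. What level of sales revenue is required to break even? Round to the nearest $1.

$22,047,916

CM per unit = $471.71 − $343.78 = $127.93; CM ratio = $127.93 / $471.71 = 0.2712.
Break-even revenue = fixed costs × price ÷ CM = $5,979,500 × $471.71 ÷ $127.93 = $22,047,916.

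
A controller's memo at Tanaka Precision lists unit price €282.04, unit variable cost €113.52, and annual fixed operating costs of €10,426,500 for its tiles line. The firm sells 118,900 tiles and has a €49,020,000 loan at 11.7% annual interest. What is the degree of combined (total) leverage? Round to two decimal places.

Total contribution margin = 118,900 × €168.52 = €20,037,028.00.
EBIT = €20,037,028.00 − €10,426,500 = €9,610,528.00. Interest = €5,735,340.00.
DOL = €20,037,028.00 ÷ €9,610,528.00 = 2.0849; DFL = €9,610,528.00 ÷ €3,875,188.00 = 2.4800.
DCL = DOL × DFL = 2.0849 × 2.4800 = 5.1706.

5.17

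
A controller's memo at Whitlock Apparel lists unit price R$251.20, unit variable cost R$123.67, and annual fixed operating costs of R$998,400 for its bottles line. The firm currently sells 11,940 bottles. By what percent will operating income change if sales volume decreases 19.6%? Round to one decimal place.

Total contribution margin = 11,940 × R$127.53 = R$1,522,708.20.
Operating income = contribution − fixed costs = R$1,522,708.20 − R$998,400 = R$524,308.20.
DOL = contribution ÷ EBIT = R$1,522,708.20 ÷ R$524,308.20 = 2.9042.
Operating income changes by 2.9042 × -19.6% = -56.9%.

-56.9%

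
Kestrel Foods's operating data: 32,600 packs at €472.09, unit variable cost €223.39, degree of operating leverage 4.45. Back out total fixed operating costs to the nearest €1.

€6,285,683

At 32,600 units, contribution = 32,600 × €248.70 = €8,107,620.00.
Since DOL = CM ÷ EBIT, EBIT = €8,107,620.00 ÷ 4.45 = €1,821,937.08.
Fixed costs = CM − EBIT = €8,107,620.00 − €1,821,937.08 = €6,285,683.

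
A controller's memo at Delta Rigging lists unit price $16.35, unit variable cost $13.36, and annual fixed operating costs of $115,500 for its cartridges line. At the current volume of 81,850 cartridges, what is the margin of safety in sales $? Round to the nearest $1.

Contribution margin per unit = $16.35 − $13.36 = $2.99. Break-even units = $115,500 ÷ $2.99 = 38,628.76; break-even revenue = 38,628.76 × $16.35 = $631,580.27.
Current sales = 81,850 × $16.35 = $1,338,247.50.
Margin of safety = $1,338,247.50 − $631,580.27 = $706,667.

$706,667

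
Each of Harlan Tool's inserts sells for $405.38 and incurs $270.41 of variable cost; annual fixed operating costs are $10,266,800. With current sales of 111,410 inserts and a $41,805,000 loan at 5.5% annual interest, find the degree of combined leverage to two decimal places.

6.09

Contribution at this volume is 111,410 × $134.97 = $15,037,007.70.
Operating income = contribution − fixed costs = $15,037,007.70 − $10,266,800 = $4,770,207.70. Interest = $2,299,275.00.
DOL = $15,037,007.70 ÷ $4,770,207.70 = 3.1523; DFL = $4,770,207.70 ÷ $2,470,932.70 = 1.9305.
DCL = DOL × DFL = 3.1523 × 1.9305 = 6.0855.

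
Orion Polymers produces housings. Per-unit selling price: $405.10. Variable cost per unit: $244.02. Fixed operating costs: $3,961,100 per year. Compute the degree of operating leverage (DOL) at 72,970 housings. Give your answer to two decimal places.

1.51

At 72,970 units, contribution = 72,970 × $161.08 = $11,754,007.60.
Operating income = contribution − fixed costs = $11,754,007.60 − $3,961,100 = $7,792,907.60.
Degree of operating leverage = $11,754,007.60 / $7,792,907.60 = 1.5083.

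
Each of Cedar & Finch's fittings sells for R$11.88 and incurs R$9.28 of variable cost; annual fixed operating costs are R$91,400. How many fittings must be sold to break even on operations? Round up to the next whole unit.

Unit CM = price − variable cost = R$11.88 − R$9.28 = R$2.60.
Break-even Q = R$91,400 / R$2.60 = 35,153.85 → 35,154 fittings.

35,154 fittings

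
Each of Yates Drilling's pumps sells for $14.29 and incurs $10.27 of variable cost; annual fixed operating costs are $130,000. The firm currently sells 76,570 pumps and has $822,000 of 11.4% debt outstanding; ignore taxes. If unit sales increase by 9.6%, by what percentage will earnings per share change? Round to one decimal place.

Total contribution margin = 76,570 × $4.02 = $307,811.40.
Subtracting fixed costs: EBIT = $307,811.40 − $130,000 = $177,811.40.
Interest = $93,708.00, so EBIT − I = $84,103.40.
Degree of combined leverage = contribution ÷ (EBIT − I) = $307,811.40 ÷ $84,103.40 = 3.6599.
%ΔEPS = DCL × %ΔSales = 3.6599 × +9.6% = +35.1%.

+35.1%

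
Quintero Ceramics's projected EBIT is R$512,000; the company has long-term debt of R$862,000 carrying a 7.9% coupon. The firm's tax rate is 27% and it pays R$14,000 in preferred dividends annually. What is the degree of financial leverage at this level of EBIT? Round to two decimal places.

1.21

Annual interest charges come to R$68,098.00.
Pre-tax preferred-dividend burden = R$14,000 ÷ (1 − 0.27) = R$19,178.08.
DFL = EBIT ÷ [EBIT − I − D_p/(1−t)] = R$512,000 ÷ [R$512,000 − R$68,098.00 − R$19,178.08] = R$512,000 ÷ R$424,723.92 = 1.2055.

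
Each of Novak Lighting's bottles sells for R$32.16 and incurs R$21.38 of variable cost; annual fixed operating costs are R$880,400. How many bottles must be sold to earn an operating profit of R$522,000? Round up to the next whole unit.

130,093 bottles

Unit CM = price − variable cost = R$32.16 − R$21.38 = R$10.78.
Units = (FC + target) / CM = (R$880,400 + R$522,000) / R$10.78 = 130,092.76, so 130,093 bottles.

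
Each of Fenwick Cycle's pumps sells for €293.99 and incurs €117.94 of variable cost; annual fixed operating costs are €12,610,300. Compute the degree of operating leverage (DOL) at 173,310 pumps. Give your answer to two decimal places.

1.70

At 173,310 units, contribution = 173,310 × €176.05 = €30,511,225.50.
EBIT = €30,511,225.50 − €12,610,300 = €17,900,925.50.
Degree of operating leverage = €30,511,225.50 / €17,900,925.50 = 1.7044.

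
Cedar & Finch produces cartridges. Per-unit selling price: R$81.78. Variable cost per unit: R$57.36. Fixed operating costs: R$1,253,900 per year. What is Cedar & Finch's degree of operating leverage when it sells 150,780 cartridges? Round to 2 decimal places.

1.52

Contribution at this volume is 150,780 × R$24.42 = R$3,682,047.60.
Operating income = contribution − fixed costs = R$3,682,047.60 − R$1,253,900 = R$2,428,147.60.
DOL = contribution ÷ EBIT = R$3,682,047.60 ÷ R$2,428,147.60 = 1.5164.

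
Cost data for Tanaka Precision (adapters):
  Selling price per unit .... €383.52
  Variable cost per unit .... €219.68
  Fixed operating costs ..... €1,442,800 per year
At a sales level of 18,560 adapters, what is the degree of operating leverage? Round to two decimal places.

1.90

Total contribution margin = 18,560 × €163.84 = €3,040,870.40.
Subtracting fixed costs: EBIT = €3,040,870.40 − €1,442,800 = €1,598,070.40.
So DOL = total CM / EBIT = €3,040,870.40 / €1,598,070.40 = 1.9028.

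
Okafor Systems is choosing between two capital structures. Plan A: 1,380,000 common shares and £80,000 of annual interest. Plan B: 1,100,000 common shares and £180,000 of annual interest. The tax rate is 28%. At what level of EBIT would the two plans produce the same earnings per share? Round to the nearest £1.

£572,857

At indifference, (EBIT − 80,000)(1 − t)/1,380,000 = (EBIT − 180,000)(1 − t)/1,100,000.
Cancelling (1 − t) and cross-multiplying: 1,100,000·(EBIT − 80,000) = 1,380,000·(EBIT − 180,000).
EBIT × (1,380,000 − 1,100,000) = 180,000 × 1,380,000 − 80,000 × 1,100,000 = 160,400,000,000, so EBIT = 160,400,000,000 ÷ 280,000 = 572,857.14.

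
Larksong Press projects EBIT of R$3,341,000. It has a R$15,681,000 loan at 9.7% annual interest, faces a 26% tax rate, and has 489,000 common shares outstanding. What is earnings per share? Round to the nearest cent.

R$2.75

Pre-tax income = R$3,341,000 − R$1,521,057.00 = R$1,819,943.00.
After tax at 26%: net income = R$1,819,943.00 × 0.74 = R$1,346,757.82.
Per share: R$1,346,757.82 / 489,000 shares = R$2.75.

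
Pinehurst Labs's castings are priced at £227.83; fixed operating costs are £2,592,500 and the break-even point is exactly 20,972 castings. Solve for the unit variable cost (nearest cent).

At break-even, FC = Q × (P − VC), so P − VC = £2,592,500 ÷ 20,972 = £123.6172.
Hence VC = price − CM = £227.83 − £123.6172 = £104.21.

£104.21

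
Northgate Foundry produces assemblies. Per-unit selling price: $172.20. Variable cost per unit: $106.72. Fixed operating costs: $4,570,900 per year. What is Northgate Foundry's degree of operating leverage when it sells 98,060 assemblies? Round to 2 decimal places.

At 98,060 units, contribution = 98,060 × $65.48 = $6,420,968.80.
EBIT = $6,420,968.80 − $4,570,900 = $1,850,068.80.
So DOL = total CM / EBIT = $6,420,968.80 / $1,850,068.80 = 3.4707.

3.47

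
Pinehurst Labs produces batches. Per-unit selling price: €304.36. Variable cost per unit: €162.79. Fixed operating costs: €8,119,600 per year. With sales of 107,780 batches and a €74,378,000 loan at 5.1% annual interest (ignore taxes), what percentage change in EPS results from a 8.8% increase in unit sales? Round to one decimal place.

At 107,780 units, contribution = 107,780 × €141.57 = €15,258,414.60.
EBIT = €15,258,414.60 − €8,119,600 = €7,138,814.60.
Interest = €3,793,278.00, so EBIT − I = €3,345,536.60.
DCL = total CM / (EBIT − I) = €15,258,414.60 / €3,345,536.60 = 4.5608.
EPS therefore changes by 4.5608 × (+8.8%) = +40.1%.

+40.1%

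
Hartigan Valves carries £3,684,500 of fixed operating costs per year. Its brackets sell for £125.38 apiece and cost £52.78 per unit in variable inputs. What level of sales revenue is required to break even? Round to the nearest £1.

Contribution margin per unit = £125.38 − £52.78 = £72.60, a CM ratio of £72.60 ÷ £125.38 = 0.5790.
Break-even revenue = fixed costs × price ÷ CM = £3,684,500 × £125.38 ÷ £72.60 = £6,363,121.

£6,363,121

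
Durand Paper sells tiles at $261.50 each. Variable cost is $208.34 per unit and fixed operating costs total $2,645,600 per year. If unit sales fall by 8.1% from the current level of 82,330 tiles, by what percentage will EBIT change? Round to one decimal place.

At 82,330 units, contribution = 82,330 × $53.16 = $4,376,662.80.
EBIT = $4,376,662.80 − $2,645,600 = $1,731,062.80.
Degree of operating leverage = $4,376,662.80 / $1,731,062.80 = 2.5283.
Operating income changes by 2.5283 × -8.1% = -20.5%.

-20.5%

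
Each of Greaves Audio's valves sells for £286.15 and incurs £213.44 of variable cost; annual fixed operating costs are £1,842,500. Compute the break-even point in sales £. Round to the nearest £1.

£7,251,154

Contribution margin per unit = £286.15 − £213.44 = £72.71, a CM ratio of £72.71 ÷ £286.15 = 0.2541.
Break-even revenue = fixed costs × price ÷ CM = £1,842,500 × £286.15 ÷ £72.71 = £7,251,154.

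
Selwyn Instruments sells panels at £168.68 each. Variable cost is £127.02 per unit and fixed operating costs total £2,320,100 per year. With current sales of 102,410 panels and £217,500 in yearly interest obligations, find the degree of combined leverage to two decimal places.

2.47

Contribution at this volume is 102,410 × £41.66 = £4,266,400.60.
EBIT = £4,266,400.60 − £2,320,100 = £1,946,300.60. Interest = £217,500.00, so EBIT − I = £1,728,800.60.
DCL = contribution ÷ (EBIT − I) = £4,266,400.60 ÷ £1,728,800.60 = 2.4678.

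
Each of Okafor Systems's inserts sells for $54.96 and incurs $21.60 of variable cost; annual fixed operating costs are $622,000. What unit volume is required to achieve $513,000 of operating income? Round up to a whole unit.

34,023 inserts

Each unit contributes $54.96 − $21.60 = $33.36.
Required volume = (fixed costs + target profit) ÷ CM = ($622,000 + $513,000) ÷ $33.36 = 34,022.78, so 34,023 inserts.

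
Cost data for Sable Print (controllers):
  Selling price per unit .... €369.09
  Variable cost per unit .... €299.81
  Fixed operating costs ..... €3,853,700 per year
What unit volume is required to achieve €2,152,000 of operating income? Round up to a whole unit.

86,688 controllers

Unit CM = price − variable cost = €369.09 − €299.81 = €69.28.
Units = (FC + target) / CM = (€3,853,700 + €2,152,000) / €69.28 = 86,687.36, so 86,688 controllers.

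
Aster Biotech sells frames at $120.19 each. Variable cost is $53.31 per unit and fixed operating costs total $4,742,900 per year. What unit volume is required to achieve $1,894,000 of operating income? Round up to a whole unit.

Unit CM = price − variable cost = $120.19 − $53.31 = $66.88.
Need Q such that Q × $66.88 − $4,742,900 = $1,894,000, i.e. Q = $6,636,900 / $66.88 = 99,235.94 → 99,236.

99,236 frames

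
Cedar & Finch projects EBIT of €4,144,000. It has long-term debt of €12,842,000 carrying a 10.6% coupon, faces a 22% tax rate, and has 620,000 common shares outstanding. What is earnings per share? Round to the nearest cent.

€3.50

Interest = €1,361,252.00, so EBT = €4,144,000 − €1,361,252.00 = €2,782,748.00.
Net income = €2,782,748.00 × (1 − 0.22) = €2,170,543.44.
EPS = €2,170,543.44 ÷ 620,000 = €3.50.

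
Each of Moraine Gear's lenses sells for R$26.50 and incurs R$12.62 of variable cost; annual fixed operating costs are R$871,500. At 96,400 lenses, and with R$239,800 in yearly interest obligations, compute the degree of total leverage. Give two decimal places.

At 96,400 units, contribution = 96,400 × R$13.88 = R$1,338,032.00.
EBIT = R$1,338,032.00 − R$871,500 = R$466,532.00. Interest = R$239,800.00.
DOL = R$1,338,032.00 ÷ R$466,532.00 = 2.8680; DFL = R$466,532.00 ÷ R$226,732.00 = 2.0576.
DCL = DOL × DFL = 2.8680 × 2.0576 = 5.9012.

5.90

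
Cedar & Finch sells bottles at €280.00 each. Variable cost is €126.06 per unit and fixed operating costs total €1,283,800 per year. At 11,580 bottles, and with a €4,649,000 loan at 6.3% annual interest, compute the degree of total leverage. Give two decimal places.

At 11,580 units, contribution = 11,580 × €153.94 = €1,782,625.20.
EBIT = €1,782,625.20 − €1,283,800 = €498,825.20. Interest = €292,887.00, so EBIT − I = €205,938.20.
Degree of total leverage = total CM / (EBIT − interest) = €1,782,625.20 / €205,938.20 = 8.6561.

8.66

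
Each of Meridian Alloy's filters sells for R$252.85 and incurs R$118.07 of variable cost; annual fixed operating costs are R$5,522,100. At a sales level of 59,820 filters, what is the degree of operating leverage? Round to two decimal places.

3.17

Total contribution margin = 59,820 × R$134.78 = R$8,062,539.60.
Subtracting fixed costs: EBIT = R$8,062,539.60 − R$5,522,100 = R$2,540,439.60.
DOL = contribution ÷ EBIT = R$8,062,539.60 ÷ R$2,540,439.60 = 3.1737.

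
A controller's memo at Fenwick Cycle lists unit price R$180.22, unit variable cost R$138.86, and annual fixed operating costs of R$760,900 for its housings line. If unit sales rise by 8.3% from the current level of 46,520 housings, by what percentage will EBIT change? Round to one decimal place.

Total contribution margin = 46,520 × R$41.36 = R$1,924,067.20.
Operating income = contribution − fixed costs = R$1,924,067.20 − R$760,900 = R$1,163,167.20.
So DOL = total CM / EBIT = R$1,924,067.20 / R$1,163,167.20 = 1.6542.
%ΔEBIT = DOL × %ΔSales = 1.6542 × +8.3% = +13.7%.

+13.7%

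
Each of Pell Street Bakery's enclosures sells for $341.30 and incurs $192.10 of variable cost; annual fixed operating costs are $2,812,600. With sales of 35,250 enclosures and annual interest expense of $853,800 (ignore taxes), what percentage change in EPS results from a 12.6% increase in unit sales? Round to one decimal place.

At 35,250 units, contribution = 35,250 × $149.20 = $5,259,300.00.
Subtracting fixed costs: EBIT = $5,259,300.00 − $2,812,600 = $2,446,700.00.
Interest = $853,800.00, so EBIT − I = $1,592,900.00.
Degree of combined leverage = contribution ÷ (EBIT − I) = $5,259,300.00 ÷ $1,592,900.00 = 3.3017.
EPS therefore changes by 3.3017 × (+12.6%) = +41.6%.

+41.6%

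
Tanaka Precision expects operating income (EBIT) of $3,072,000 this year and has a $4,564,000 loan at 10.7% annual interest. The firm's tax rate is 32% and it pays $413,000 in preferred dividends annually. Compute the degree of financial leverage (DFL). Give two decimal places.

Annual interest charges come to $488,348.00.
Preferred dividends grossed up pre-tax: $413,000 / (1 − 0.32) = $607,352.94.
DFL = EBIT ÷ [EBIT − I − D_p/(1−t)] = $3,072,000 ÷ [$3,072,000 − $488,348.00 − $607,352.94] = $3,072,000 ÷ $1,976,299.06 = 1.5544.

1.55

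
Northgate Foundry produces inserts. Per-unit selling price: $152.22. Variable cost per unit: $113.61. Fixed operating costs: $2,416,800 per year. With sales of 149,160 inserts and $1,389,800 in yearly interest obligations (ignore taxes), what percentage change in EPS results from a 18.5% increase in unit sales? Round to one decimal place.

+54.6%

At 149,160 units, contribution = 149,160 × $38.61 = $5,759,067.60.
Operating income = contribution − fixed costs = $5,759,067.60 − $2,416,800 = $3,342,267.60.
Interest = $1,389,800.00, so EBIT − I = $1,952,467.60.
DCL = total CM / (EBIT − I) = $5,759,067.60 / $1,952,467.60 = 2.9496.
EPS therefore changes by 2.9496 × (+18.5%) = +54.6%.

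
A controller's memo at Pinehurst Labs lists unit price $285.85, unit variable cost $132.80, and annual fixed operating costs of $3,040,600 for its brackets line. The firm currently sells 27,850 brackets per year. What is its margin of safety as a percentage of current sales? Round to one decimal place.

Unit CM = price − variable cost = $285.85 − $132.80 = $153.05. Break-even units = $3,040,600 ÷ $153.05 = 19,866.71; break-even revenue = 19,866.71 × $285.85 = $5,678,899.12.
Current sales = 27,850 × $285.85 = $7,960,922.50.
Margin of safety = ($7,960,922.50 − $5,678,899.12) ÷ $7,960,922.50 = 28.7%.

28.7%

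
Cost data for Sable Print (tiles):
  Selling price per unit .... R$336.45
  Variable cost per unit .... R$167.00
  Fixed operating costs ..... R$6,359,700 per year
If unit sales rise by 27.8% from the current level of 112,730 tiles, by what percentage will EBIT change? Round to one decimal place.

Contribution at this volume is 112,730 × R$169.45 = R$19,102,098.50.
Operating income = contribution − fixed costs = R$19,102,098.50 − R$6,359,700 = R$12,742,398.50.
Degree of operating leverage = R$19,102,098.50 / R$12,742,398.50 = 1.4991.
%ΔEBIT = DOL × %ΔSales = 1.4991 × +27.8% = +41.7%.

+41.7%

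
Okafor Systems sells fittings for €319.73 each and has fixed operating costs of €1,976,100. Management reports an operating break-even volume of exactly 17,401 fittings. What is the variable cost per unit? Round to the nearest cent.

At break-even, FC = Q × (P − VC), so P − VC = €1,976,100 ÷ 17,401 = €113.5624.
Hence VC = price − CM = €319.73 − €113.5624 = €206.17.

€206.17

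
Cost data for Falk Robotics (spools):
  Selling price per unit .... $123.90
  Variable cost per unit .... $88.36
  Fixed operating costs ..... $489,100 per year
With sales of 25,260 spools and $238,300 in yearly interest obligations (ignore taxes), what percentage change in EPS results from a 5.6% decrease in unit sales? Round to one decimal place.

Total contribution margin = 25,260 × $35.54 = $897,740.40.
Operating income = contribution − fixed costs = $897,740.40 − $489,100 = $408,640.40.
After interest of $238,300.00, pre-tax earnings = $170,340.40.
DCL = total CM / (EBIT − I) = $897,740.40 / $170,340.40 = 5.2703.
EPS therefore changes by 5.2703 × (-5.6%) = -29.5%.

-29.5%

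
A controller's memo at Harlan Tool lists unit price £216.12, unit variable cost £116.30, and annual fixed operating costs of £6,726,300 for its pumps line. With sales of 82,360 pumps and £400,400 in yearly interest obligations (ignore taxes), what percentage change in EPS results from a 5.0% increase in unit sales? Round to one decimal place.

Total contribution margin = 82,360 × £99.82 = £8,221,175.20.
Operating income = contribution − fixed costs = £8,221,175.20 − £6,726,300 = £1,494,875.20.
After interest of £400,400.00, pre-tax earnings = £1,094,475.20.
Degree of combined leverage = contribution ÷ (EBIT − I) = £8,221,175.20 ÷ £1,094,475.20 = 7.5115.
%ΔEPS = DCL × %ΔSales = 7.5115 × +5.0% = +37.6%.

+37.6%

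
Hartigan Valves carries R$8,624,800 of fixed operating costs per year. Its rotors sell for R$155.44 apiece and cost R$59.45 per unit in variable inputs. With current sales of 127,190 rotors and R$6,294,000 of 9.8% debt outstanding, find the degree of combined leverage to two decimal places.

At 127,190 units, contribution = 127,190 × R$95.99 = R$12,208,968.10.
EBIT = R$12,208,968.10 − R$8,624,800 = R$3,584,168.10. Interest = R$616,812.00.
DOL = R$12,208,968.10 ÷ R$3,584,168.10 = 3.4064; DFL = R$3,584,168.10 ÷ R$2,967,356.10 = 1.2079.
DCL = DOL × DFL = 3.4064 × 1.2079 = 4.1146.

4.11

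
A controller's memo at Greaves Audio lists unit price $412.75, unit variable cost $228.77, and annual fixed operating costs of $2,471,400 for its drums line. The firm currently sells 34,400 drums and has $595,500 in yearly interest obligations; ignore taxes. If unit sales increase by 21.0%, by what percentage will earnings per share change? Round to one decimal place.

Total contribution margin = 34,400 × $183.98 = $6,328,912.00.
Operating income = contribution − fixed costs = $6,328,912.00 − $2,471,400 = $3,857,512.00.
Interest = $595,500.00, so EBIT − I = $3,262,012.00.
Degree of combined leverage = contribution ÷ (EBIT − I) = $6,328,912.00 ÷ $3,262,012.00 = 1.9402.
EPS therefore changes by 1.9402 × (+21.0%) = +40.7%.

+40.7%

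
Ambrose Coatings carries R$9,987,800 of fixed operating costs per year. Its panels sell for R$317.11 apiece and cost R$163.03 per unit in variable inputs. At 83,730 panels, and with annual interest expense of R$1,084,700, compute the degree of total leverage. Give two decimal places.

Total contribution margin = 83,730 × R$154.08 = R$12,901,118.40.
Operating income = contribution − fixed costs = R$12,901,118.40 − R$9,987,800 = R$2,913,318.40. Interest = R$1,084,700.00.
DOL = R$12,901,118.40 ÷ R$2,913,318.40 = 4.4283; DFL = R$2,913,318.40 ÷ R$1,828,618.40 = 1.5932.
Combined leverage = 4.4283 × 1.5932 = 7.0552.

7.06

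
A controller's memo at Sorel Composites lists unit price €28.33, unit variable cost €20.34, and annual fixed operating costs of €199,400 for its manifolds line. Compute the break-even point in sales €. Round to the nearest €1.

€707,009

CM per unit = €28.33 − €20.34 = €7.99; CM ratio = €7.99 / €28.33 = 0.2820.
Break-even revenue = fixed costs × price ÷ CM = €199,400 × €28.33 ÷ €7.99 = €707,009.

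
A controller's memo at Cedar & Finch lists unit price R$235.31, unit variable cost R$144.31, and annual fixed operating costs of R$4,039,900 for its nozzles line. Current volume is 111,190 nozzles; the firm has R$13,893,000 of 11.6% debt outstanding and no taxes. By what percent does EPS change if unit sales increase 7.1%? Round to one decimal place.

+16.1%

Contribution at this volume is 111,190 × R$91.00 = R$10,118,290.00.
EBIT = R$10,118,290.00 − R$4,039,900 = R$6,078,390.00.
After interest of R$1,611,588.00, pre-tax earnings = R$4,466,802.00.
DCL = total CM / (EBIT − I) = R$10,118,290.00 / R$4,466,802.00 = 2.2652.
EPS therefore changes by 2.2652 × (+7.1%) = +16.1%.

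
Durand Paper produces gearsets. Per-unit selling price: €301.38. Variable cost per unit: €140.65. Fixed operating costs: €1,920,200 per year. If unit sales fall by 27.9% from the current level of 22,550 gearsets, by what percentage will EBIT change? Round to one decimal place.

-59.3%

Contribution at this volume is 22,550 × €160.73 = €3,624,461.50.
Operating income = contribution − fixed costs = €3,624,461.50 − €1,920,200 = €1,704,261.50.
DOL = contribution ÷ EBIT = €3,624,461.50 ÷ €1,704,261.50 = 2.1267.
Operating income changes by 2.1267 × -27.9% = -59.3%.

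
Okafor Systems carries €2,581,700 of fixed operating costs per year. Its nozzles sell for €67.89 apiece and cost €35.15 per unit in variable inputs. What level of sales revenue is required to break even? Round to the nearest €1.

CM per unit = €67.89 − €35.15 = €32.74; CM ratio = €32.74 / €67.89 = 0.4823.
Break-even sales = FC ÷ CM ratio = €2,581,700 × €67.89 / €32.74 = €5,353,440.

€5,353,440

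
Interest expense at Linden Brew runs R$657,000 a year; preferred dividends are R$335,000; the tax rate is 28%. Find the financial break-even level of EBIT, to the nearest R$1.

R$1,122,278

Grossing the preferred dividend up to pre-tax terms: R$335,000 / (1 − 0.28) = R$465,277.78.
Financial break-even EBIT = interest + D_p ÷ (1 − t) = R$657,000 + R$465,277.78 = R$1,122,277.78.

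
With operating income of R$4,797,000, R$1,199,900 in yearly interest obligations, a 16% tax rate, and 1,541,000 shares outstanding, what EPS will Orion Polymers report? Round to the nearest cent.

Interest = R$1,199,900.00, so EBT = R$4,797,000 − R$1,199,900.00 = R$3,597,100.00.
After tax at 16%: net income = R$3,597,100.00 × 0.84 = R$3,021,564.00.
EPS = R$3,021,564.00 ÷ 1,541,000 = R$1.96.

R$1.96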